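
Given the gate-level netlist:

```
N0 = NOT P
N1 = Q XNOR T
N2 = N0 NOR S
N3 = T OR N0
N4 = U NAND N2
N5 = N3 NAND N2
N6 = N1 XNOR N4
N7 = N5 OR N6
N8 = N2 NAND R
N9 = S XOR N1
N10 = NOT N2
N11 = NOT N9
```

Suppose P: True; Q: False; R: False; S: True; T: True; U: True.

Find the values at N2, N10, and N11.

N2 = False, N10 = True, N11 = False

N0 = NOT P = NOT True = False
N1 = Q XNOR T = False XNOR True = False
N2 = N0 NOR S = False NOR True = False
N9 = S XOR N1 = True XOR False = True
N10 = NOT N2 = NOT False = True
N11 = NOT N9 = NOT True = False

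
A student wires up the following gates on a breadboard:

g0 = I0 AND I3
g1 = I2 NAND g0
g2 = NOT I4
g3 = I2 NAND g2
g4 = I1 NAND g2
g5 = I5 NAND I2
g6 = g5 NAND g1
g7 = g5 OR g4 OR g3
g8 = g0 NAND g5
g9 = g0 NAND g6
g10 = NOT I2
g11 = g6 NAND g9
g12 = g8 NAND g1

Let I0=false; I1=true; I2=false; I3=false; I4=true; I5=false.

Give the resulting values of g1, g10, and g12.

g1 = true, g10 = true, g12 = false

g0 = I0 AND I3 = false AND false = false
g1 = I2 NAND g0 = false NAND false = true
g5 = I5 NAND I2 = false NAND false = true
g8 = g0 NAND g5 = false NAND true = true
g10 = NOT I2 = NOT false = true
g12 = g8 NAND g1 = true NAND true = false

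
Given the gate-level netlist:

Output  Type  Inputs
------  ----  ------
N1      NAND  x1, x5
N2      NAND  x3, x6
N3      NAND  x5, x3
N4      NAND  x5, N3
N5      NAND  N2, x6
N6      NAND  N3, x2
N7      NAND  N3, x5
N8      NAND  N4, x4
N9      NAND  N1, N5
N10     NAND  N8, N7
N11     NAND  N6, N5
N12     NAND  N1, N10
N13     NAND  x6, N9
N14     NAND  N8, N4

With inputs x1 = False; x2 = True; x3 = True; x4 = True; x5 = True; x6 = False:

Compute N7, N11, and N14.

N7 = True  N11 = False  N14 = True

N2 = x3 NAND x6 = True NAND False = True
N3 = x5 NAND x3 = True NAND True = False
N4 = x5 NAND N3 = True NAND False = True
N5 = N2 NAND x6 = True NAND False = True
N6 = N3 NAND x2 = False NAND True = True
N7 = N3 NAND x5 = False NAND True = True
N8 = N4 NAND x4 = True NAND True = False
N11 = N6 NAND N5 = True NAND True = False
N14 = N8 NAND N4 = False NAND True = True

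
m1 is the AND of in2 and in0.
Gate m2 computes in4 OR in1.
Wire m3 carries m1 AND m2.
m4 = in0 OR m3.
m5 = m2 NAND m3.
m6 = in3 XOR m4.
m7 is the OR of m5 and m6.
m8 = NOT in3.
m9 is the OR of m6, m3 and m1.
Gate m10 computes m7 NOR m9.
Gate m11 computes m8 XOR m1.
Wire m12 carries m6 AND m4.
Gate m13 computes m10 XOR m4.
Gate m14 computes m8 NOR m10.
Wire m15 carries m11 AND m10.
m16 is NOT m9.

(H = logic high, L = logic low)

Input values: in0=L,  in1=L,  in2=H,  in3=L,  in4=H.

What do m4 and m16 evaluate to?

m4 = L  m16 = H

m1 = in2 AND in0 = H AND L = L
m2 = in4 OR in1 = H OR L = H
m3 = m1 AND m2 = L AND H = L
m4 = in0 OR m3 = L OR L = L
m6 = in3 XOR m4 = L XOR L = L
m9 = m6 OR m3 OR m1 = L OR L OR L = L
m16 = NOT m9 = NOT L = H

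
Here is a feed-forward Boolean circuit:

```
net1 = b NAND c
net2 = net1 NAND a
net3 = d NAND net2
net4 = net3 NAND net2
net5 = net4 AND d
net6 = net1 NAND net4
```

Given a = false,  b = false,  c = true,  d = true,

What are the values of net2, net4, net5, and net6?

net2 = true  net4 = true  net5 = true  net6 = false

net1 = b NAND c = false NAND true = true
net2 = net1 NAND a = true NAND false = true
net3 = d NAND net2 = true NAND true = false
net4 = net3 NAND net2 = false NAND true = true
net5 = net4 AND d = true AND true = true
net6 = net1 NAND net4 = true NAND true = false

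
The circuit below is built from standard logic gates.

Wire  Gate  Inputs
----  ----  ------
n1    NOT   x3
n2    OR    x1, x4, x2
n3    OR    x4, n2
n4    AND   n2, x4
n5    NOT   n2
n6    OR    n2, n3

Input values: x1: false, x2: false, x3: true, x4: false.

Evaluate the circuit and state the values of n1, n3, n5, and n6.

n1 = NOT x3 = NOT true = false
n2 = x1 OR x4 OR x2 = false OR false OR false = false
n3 = x4 OR n2 = false OR false = false
n5 = NOT n2 = NOT false = true
n6 = n2 OR n3 = false OR false = false

n1 = false, n3 = false, n5 = true, n6 = false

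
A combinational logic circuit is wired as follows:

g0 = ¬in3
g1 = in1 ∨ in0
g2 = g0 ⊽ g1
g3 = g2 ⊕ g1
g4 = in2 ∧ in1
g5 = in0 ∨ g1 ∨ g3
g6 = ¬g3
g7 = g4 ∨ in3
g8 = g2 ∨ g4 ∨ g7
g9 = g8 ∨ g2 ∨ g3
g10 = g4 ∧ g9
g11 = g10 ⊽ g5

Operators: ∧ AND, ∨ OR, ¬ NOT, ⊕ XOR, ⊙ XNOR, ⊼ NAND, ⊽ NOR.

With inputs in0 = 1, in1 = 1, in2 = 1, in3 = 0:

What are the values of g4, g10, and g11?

g4 = 1  g10 = 1  g11 = 0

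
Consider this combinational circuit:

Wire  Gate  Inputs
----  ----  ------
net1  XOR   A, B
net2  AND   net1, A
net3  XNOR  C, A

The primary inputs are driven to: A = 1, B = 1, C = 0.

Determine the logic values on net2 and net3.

net2 = 0, net3 = 0

net1 = A XOR B = 1 XOR 1 = 0
net2 = net1 AND A = 0 AND 1 = 0
net3 = C XNOR A = 0 XNOR 1 = 0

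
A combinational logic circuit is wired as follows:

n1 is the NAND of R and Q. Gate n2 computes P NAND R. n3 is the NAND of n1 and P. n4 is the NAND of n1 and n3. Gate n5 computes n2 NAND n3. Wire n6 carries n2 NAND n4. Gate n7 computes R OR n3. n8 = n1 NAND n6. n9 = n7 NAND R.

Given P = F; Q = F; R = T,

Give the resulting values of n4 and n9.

n1 = R NAND Q = T NAND F = T
n3 = n1 NAND P = T NAND F = T
n4 = n1 NAND n3 = T NAND T = F
n7 = R OR n3 = T OR T = T
n9 = n7 NAND R = T NAND T = F

n4 = F, n9 = F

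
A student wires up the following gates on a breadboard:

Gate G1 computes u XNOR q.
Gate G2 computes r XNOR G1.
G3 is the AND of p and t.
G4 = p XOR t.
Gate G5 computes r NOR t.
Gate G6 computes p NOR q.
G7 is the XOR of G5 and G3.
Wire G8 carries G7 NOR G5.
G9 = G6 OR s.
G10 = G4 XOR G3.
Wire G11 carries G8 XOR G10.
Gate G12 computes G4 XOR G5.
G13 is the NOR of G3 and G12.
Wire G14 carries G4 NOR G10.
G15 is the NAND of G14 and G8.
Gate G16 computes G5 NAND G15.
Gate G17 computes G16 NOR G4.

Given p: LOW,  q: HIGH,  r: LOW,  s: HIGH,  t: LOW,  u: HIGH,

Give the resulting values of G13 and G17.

G13 = LOW; G17 = HIGH

G3 = p AND t = LOW AND LOW = LOW
G4 = p XOR t = LOW XOR LOW = LOW
G5 = r NOR t = LOW NOR LOW = HIGH
G7 = G5 XOR G3 = HIGH XOR LOW = HIGH
G8 = G7 NOR G5 = HIGH NOR HIGH = LOW
G10 = G4 XOR G3 = LOW XOR LOW = LOW
G12 = G4 XOR G5 = LOW XOR HIGH = HIGH
G13 = G3 NOR G12 = LOW NOR HIGH = LOW
G14 = G4 NOR G10 = LOW NOR LOW = HIGH
G15 = G14 NAND G8 = HIGH NAND LOW = HIGH
G16 = G5 NAND G15 = HIGH NAND HIGH = LOW
G17 = G16 NOR G4 = LOW NOR LOW = HIGH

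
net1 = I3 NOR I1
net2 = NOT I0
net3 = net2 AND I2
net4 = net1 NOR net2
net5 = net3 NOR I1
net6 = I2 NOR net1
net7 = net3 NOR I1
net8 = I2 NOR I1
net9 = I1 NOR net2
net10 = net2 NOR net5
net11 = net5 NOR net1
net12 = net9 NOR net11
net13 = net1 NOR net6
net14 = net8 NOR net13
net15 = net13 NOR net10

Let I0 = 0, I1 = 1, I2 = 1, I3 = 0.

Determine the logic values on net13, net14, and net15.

net13 = 1; net14 = 0; net15 = 0

net1 = I3 NOR I1 = 0 NOR 1 = 0
net2 = NOT I0 = NOT 0 = 1
net3 = net2 AND I2 = 1 AND 1 = 1
net5 = net3 NOR I1 = 1 NOR 1 = 0
net6 = I2 NOR net1 = 1 NOR 0 = 0
net8 = I2 NOR I1 = 1 NOR 1 = 0
net10 = net2 NOR net5 = 1 NOR 0 = 0
net13 = net1 NOR net6 = 0 NOR 0 = 1
net14 = net8 NOR net13 = 0 NOR 1 = 0
net15 = net13 NOR net10 = 1 NOR 0 = 0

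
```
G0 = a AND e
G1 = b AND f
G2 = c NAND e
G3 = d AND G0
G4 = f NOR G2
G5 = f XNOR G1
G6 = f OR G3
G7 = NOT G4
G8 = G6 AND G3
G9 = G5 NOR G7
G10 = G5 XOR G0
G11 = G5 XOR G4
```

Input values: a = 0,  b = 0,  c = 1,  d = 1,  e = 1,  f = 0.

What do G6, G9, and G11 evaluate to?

G6 = 0, G9 = 0, G11 = 0

G0 = a AND e = 0 AND 1 = 0
G1 = b AND f = 0 AND 0 = 0
G2 = c NAND e = 1 NAND 1 = 0
G3 = d AND G0 = 1 AND 0 = 0
G4 = f NOR G2 = 0 NOR 0 = 1
G5 = f XNOR G1 = 0 XNOR 0 = 1
G6 = f OR G3 = 0 OR 0 = 0
G7 = NOT G4 = NOT 1 = 0
G9 = G5 NOR G7 = 1 NOR 0 = 0
G11 = G5 XOR G4 = 1 XOR 1 = 0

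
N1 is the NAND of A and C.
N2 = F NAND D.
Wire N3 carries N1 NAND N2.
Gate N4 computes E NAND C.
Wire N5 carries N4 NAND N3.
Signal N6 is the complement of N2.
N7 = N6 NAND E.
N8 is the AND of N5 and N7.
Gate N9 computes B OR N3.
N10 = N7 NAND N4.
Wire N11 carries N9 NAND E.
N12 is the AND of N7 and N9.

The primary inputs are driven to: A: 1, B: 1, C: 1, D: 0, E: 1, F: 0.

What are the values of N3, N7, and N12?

N1 = A NAND C = 1 NAND 1 = 0
N2 = F NAND D = 0 NAND 0 = 1
N3 = N1 NAND N2 = 0 NAND 1 = 1
N6 = NOT N2 = NOT 1 = 0
N7 = N6 NAND E = 0 NAND 1 = 1
N9 = B OR N3 = 1 OR 1 = 1
N12 = N7 AND N9 = 1 AND 1 = 1

N3 = 1; N7 = 1; N12 = 1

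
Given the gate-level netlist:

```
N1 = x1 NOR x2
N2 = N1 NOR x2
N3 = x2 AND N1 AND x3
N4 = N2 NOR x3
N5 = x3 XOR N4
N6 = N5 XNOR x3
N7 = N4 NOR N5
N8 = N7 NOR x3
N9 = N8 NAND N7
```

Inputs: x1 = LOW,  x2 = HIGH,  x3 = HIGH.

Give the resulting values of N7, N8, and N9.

N7 = LOW; N8 = LOW; N9 = HIGH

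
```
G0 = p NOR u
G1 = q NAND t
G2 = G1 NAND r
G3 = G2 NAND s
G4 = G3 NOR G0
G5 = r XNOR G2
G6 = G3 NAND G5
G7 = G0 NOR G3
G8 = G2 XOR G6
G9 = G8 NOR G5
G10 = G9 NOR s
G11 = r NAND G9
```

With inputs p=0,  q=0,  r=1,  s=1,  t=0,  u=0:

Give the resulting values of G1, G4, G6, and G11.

G1 = 1, G4 = 0, G6 = 1, G11 = 1

G0 = p NOR u = 0 NOR 0 = 1
G1 = q NAND t = 0 NAND 0 = 1
G2 = G1 NAND r = 1 NAND 1 = 0
G3 = G2 NAND s = 0 NAND 1 = 1
G4 = G3 NOR G0 = 1 NOR 1 = 0
G5 = r XNOR G2 = 1 XNOR 0 = 0
G6 = G3 NAND G5 = 1 NAND 0 = 1
G8 = G2 XOR G6 = 0 XOR 1 = 1
G9 = G8 NOR G5 = 1 NOR 0 = 0
G11 = r NAND G9 = 1 NAND 0 = 1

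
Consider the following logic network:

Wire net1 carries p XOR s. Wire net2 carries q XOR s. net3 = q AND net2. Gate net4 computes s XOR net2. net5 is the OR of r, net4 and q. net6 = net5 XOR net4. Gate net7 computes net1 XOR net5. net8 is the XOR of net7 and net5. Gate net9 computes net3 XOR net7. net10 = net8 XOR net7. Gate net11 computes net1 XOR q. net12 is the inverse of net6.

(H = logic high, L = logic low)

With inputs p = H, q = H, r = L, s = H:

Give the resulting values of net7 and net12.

net7 = H; net12 = H

net1 = p XOR s = H XOR H = L
net2 = q XOR s = H XOR H = L
net4 = s XOR net2 = H XOR L = H
net5 = r OR net4 OR q = L OR H OR H = H
net6 = net5 XOR net4 = H XOR H = L
net7 = net1 XOR net5 = L XOR H = H
net12 = NOT net6 = NOT L = H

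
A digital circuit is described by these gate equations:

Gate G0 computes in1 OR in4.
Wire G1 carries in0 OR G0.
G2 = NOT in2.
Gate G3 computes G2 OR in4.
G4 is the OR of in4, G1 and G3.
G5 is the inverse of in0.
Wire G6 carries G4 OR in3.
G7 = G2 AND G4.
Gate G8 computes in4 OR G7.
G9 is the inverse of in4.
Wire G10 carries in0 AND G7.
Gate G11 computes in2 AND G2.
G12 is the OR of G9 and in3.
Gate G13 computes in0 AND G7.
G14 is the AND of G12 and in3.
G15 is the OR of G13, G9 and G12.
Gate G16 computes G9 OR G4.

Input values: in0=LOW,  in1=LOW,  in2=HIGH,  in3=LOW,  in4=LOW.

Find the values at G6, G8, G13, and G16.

G6 = LOW; G8 = LOW; G13 = LOW; G16 = HIGH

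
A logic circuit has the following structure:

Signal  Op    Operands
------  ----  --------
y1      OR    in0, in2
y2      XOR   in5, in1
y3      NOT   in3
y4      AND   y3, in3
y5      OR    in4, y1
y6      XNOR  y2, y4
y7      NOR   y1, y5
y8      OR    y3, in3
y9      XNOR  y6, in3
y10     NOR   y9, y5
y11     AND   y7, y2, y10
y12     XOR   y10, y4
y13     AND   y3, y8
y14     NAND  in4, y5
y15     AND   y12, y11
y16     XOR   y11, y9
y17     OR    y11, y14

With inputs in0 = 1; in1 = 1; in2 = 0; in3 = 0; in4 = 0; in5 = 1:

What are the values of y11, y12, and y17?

y11 = 0, y12 = 0, y17 = 1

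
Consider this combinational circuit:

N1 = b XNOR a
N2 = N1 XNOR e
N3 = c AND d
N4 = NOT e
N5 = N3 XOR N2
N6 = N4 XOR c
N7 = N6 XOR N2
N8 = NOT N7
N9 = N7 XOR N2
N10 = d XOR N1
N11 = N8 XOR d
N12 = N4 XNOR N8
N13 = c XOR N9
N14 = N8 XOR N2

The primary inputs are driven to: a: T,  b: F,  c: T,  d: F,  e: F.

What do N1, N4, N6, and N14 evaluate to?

N1 = b XNOR a = F XNOR T = F
N2 = N1 XNOR e = F XNOR F = T
N4 = NOT e = NOT F = T
N6 = N4 XOR c = T XOR T = F
N7 = N6 XOR N2 = F XOR T = T
N8 = NOT N7 = NOT T = F
N14 = N8 XOR N2 = F XOR T = T

N1 = F, N4 = T, N6 = F, N14 = T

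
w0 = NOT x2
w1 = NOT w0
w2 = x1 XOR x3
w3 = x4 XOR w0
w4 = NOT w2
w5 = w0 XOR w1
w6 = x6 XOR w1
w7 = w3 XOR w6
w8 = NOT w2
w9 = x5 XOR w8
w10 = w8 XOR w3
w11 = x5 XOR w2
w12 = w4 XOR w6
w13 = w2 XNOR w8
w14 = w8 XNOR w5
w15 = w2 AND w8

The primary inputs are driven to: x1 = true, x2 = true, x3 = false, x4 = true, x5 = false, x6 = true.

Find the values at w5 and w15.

w5 = true  w15 = false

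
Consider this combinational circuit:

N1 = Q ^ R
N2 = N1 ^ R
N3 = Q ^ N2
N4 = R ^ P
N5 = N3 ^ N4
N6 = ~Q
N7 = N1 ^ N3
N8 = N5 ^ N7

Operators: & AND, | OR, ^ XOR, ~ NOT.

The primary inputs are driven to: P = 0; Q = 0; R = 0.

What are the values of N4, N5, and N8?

N1 = Q XOR R = 0 XOR 0 = 0
N2 = N1 XOR R = 0 XOR 0 = 0
N3 = Q XOR N2 = 0 XOR 0 = 0
N4 = R XOR P = 0 XOR 0 = 0
N5 = N3 XOR N4 = 0 XOR 0 = 0
N7 = N1 XOR N3 = 0 XOR 0 = 0
N8 = N5 XOR N7 = 0 XOR 0 = 0

N4 = 0; N5 = 0; N8 = 0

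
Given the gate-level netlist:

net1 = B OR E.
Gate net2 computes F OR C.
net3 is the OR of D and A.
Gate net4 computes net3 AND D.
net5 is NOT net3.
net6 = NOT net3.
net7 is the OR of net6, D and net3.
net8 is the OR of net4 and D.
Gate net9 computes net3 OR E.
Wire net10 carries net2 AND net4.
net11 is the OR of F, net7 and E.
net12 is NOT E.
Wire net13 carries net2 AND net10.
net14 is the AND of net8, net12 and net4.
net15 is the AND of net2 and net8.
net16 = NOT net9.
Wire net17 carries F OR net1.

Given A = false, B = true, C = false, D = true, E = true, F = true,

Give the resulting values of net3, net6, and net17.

net3 = true; net6 = false; net17 = true

net1 = B OR E = true OR true = true
net3 = D OR A = true OR false = true
net6 = NOT net3 = NOT true = false
net17 = F OR net1 = true OR true = true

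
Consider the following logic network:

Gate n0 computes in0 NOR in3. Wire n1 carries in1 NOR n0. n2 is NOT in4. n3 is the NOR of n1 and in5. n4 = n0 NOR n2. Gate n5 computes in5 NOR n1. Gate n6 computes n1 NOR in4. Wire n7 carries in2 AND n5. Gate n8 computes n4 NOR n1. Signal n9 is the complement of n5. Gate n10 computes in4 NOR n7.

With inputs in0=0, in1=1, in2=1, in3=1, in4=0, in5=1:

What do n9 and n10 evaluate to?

n9 = 1, n10 = 1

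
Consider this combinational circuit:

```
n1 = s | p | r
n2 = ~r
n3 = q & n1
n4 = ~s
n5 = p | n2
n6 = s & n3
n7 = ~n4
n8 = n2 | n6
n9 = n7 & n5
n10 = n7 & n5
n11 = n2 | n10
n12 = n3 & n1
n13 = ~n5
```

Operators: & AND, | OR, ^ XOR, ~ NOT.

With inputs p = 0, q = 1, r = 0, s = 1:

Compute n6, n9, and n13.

n6 = 1  n9 = 1  n13 = 0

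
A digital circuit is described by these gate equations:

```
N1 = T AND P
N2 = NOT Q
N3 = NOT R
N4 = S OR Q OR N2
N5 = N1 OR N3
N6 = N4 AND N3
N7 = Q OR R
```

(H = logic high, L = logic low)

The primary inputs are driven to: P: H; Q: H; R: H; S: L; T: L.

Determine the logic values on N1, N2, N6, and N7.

N1 = T AND P = L AND H = L
N2 = NOT Q = NOT H = L
N3 = NOT R = NOT H = L
N4 = S OR Q OR N2 = L OR H OR L = H
N6 = N4 AND N3 = H AND L = L
N7 = Q OR R = H OR H = H

N1 = L, N2 = L, N6 = L, N7 = H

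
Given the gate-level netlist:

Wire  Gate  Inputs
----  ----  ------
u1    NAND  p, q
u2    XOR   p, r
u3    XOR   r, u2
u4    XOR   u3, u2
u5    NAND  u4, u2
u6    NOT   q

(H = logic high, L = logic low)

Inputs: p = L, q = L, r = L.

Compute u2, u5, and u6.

u2 = L; u5 = H; u6 = H

u2 = p XOR r = L XOR L = L
u3 = r XOR u2 = L XOR L = L
u4 = u3 XOR u2 = L XOR L = L
u5 = u4 NAND u2 = L NAND L = H
u6 = NOT q = NOT L = H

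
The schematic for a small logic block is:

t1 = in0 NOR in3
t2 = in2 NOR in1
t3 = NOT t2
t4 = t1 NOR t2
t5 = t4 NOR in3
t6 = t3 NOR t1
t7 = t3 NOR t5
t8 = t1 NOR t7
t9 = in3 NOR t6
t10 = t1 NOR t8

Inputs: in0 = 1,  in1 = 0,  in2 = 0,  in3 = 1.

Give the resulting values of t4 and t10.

t4 = 0, t10 = 1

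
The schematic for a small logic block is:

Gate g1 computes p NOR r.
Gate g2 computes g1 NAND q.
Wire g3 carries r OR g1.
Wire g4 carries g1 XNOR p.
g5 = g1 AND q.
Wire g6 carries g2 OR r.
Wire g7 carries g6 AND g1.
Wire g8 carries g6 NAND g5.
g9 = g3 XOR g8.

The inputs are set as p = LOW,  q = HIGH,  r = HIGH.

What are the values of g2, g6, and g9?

g2 = HIGH, g6 = HIGH, g9 = LOW

g1 = p NOR r = LOW NOR HIGH = LOW
g2 = g1 NAND q = LOW NAND HIGH = HIGH
g3 = r OR g1 = HIGH OR LOW = HIGH
g5 = g1 AND q = LOW AND HIGH = LOW
g6 = g2 OR r = HIGH OR HIGH = HIGH
g8 = g6 NAND g5 = HIGH NAND LOW = HIGH
g9 = g3 XOR g8 = HIGH XOR HIGH = LOW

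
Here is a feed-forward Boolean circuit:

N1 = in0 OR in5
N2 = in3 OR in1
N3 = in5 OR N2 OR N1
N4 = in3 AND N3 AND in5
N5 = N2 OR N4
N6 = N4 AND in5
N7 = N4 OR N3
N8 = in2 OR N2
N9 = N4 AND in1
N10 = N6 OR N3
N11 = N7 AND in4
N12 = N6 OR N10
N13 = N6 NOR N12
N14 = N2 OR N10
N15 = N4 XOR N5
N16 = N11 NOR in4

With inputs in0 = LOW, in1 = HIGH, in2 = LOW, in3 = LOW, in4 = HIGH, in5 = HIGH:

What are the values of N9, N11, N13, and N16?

N1 = in0 OR in5 = LOW OR HIGH = HIGH
N2 = in3 OR in1 = LOW OR HIGH = HIGH
N3 = in5 OR N2 OR N1 = HIGH OR HIGH OR HIGH = HIGH
N4 = in3 AND N3 AND in5 = LOW AND HIGH AND HIGH = LOW
N6 = N4 AND in5 = LOW AND HIGH = LOW
N7 = N4 OR N3 = LOW OR HIGH = HIGH
N9 = N4 AND in1 = LOW AND HIGH = LOW
N10 = N6 OR N3 = LOW OR HIGH = HIGH
N11 = N7 AND in4 = HIGH AND HIGH = HIGH
N12 = N6 OR N10 = LOW OR HIGH = HIGH
N13 = N6 NOR N12 = LOW NOR HIGH = LOW
N16 = N11 NOR in4 = HIGH NOR HIGH = LOW

N9 = LOW  N11 = HIGH  N13 = LOW  N16 = LOW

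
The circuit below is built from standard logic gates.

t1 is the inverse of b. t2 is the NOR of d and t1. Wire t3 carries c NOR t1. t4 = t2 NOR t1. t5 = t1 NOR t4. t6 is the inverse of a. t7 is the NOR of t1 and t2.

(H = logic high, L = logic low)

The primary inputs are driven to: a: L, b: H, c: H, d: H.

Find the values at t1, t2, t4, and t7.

t1 = NOT b = NOT H = L
t2 = d NOR t1 = H NOR L = L
t4 = t2 NOR t1 = L NOR L = H
t7 = t1 NOR t2 = L NOR L = H

t1 = L; t2 = L; t4 = H; t7 = H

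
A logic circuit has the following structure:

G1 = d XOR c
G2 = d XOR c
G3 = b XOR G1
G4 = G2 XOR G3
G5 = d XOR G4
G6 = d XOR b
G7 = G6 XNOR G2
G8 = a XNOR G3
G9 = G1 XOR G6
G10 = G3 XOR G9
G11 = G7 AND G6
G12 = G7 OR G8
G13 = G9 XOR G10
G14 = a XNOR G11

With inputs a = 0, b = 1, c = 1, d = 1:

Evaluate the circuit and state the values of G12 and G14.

G1 = d XOR c = 1 XOR 1 = 0
G2 = d XOR c = 1 XOR 1 = 0
G3 = b XOR G1 = 1 XOR 0 = 1
G6 = d XOR b = 1 XOR 1 = 0
G7 = G6 XNOR G2 = 0 XNOR 0 = 1
G8 = a XNOR G3 = 0 XNOR 1 = 0
G11 = G7 AND G6 = 1 AND 0 = 0
G12 = G7 OR G8 = 1 OR 0 = 1
G14 = a XNOR G11 = 0 XNOR 0 = 1

G12 = 1  G14 = 1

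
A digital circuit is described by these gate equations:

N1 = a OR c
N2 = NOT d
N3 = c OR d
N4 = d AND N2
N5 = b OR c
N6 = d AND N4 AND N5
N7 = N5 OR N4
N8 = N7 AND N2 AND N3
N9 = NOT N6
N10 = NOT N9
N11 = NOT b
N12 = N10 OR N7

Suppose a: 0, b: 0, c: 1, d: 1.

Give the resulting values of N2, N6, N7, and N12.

N2 = NOT d = NOT 1 = 0
N4 = d AND N2 = 1 AND 0 = 0
N5 = b OR c = 0 OR 1 = 1
N6 = d AND N4 AND N5 = 1 AND 0 AND 1 = 0
N7 = N5 OR N4 = 1 OR 0 = 1
N9 = NOT N6 = NOT 0 = 1
N10 = NOT N9 = NOT 1 = 0
N12 = N10 OR N7 = 0 OR 1 = 1

N2 = 0, N6 = 0, N7 = 1, N12 = 1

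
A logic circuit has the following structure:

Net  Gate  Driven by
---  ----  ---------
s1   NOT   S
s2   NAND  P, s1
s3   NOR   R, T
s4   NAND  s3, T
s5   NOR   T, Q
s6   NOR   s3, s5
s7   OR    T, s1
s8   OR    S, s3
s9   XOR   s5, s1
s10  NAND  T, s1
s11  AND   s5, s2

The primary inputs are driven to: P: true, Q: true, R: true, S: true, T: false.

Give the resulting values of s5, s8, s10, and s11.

s5 = false, s8 = true, s10 = true, s11 = false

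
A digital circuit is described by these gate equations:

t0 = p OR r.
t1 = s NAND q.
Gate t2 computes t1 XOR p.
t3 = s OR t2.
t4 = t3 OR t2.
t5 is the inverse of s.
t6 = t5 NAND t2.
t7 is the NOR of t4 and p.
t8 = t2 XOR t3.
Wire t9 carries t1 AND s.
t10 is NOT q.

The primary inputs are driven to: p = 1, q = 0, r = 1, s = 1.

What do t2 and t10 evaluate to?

t2 = 0  t10 = 1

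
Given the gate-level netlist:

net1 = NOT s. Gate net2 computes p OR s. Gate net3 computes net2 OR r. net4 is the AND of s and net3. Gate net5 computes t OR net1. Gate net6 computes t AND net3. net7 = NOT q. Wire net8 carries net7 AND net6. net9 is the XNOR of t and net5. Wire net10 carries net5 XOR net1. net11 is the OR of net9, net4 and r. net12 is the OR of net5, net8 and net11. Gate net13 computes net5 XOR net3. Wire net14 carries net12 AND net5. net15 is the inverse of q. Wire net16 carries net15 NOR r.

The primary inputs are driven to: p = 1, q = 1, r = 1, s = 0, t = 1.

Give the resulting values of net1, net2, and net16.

net1 = 1  net2 = 1  net16 = 0

net1 = NOT s = NOT 0 = 1
net2 = p OR s = 1 OR 0 = 1
net15 = NOT q = NOT 1 = 0
net16 = net15 NOR r = 0 NOR 1 = 0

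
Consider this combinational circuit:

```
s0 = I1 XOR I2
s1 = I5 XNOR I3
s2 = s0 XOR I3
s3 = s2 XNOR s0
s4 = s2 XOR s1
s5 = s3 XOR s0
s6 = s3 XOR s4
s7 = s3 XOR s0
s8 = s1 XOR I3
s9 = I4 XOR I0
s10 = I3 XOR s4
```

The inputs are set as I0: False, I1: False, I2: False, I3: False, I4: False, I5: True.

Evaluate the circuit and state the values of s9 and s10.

s9 = False; s10 = False

s0 = I1 XOR I2 = False XOR False = False
s1 = I5 XNOR I3 = True XNOR False = False
s2 = s0 XOR I3 = False XOR False = False
s4 = s2 XOR s1 = False XOR False = False
s9 = I4 XOR I0 = False XOR False = False
s10 = I3 XOR s4 = False XOR False = False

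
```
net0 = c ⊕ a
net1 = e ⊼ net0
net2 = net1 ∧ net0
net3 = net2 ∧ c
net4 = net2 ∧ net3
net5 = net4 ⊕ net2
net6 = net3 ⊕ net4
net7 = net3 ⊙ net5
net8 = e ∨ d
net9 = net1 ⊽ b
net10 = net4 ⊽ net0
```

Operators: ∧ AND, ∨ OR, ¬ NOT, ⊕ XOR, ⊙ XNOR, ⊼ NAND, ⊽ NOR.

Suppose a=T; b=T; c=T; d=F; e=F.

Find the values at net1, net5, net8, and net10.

net0 = c XOR a = T XOR T = F
net1 = e NAND net0 = F NAND F = T
net2 = net1 AND net0 = T AND F = F
net3 = net2 AND c = F AND T = F
net4 = net2 AND net3 = F AND F = F
net5 = net4 XOR net2 = F XOR F = F
net8 = e OR d = F OR F = F
net10 = net4 NOR net0 = F NOR F = T

net1 = T; net5 = F; net8 = F; net10 = T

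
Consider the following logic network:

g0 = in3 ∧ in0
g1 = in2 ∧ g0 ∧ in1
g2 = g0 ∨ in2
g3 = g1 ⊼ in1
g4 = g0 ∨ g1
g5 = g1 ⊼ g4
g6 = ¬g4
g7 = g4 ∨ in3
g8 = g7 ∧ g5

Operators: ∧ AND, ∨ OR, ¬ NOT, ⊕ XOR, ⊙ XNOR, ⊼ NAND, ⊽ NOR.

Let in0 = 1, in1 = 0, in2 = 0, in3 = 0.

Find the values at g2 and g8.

g0 = in3 AND in0 = 0 AND 1 = 0
g1 = in2 AND g0 AND in1 = 0 AND 0 AND 0 = 0
g2 = g0 OR in2 = 0 OR 0 = 0
g4 = g0 OR g1 = 0 OR 0 = 0
g5 = g1 NAND g4 = 0 NAND 0 = 1
g7 = g4 OR in3 = 0 OR 0 = 0
g8 = g7 AND g5 = 0 AND 1 = 0

g2 = 0, g8 = 0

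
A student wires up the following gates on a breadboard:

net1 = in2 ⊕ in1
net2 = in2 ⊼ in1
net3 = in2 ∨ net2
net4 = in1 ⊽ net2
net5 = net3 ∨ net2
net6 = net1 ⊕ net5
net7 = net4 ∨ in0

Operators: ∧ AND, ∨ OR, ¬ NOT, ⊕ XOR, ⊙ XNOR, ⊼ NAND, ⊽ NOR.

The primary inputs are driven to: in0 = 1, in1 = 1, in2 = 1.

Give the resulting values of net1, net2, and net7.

net1 = in2 XOR in1 = 1 XOR 1 = 0
net2 = in2 NAND in1 = 1 NAND 1 = 0
net4 = in1 NOR net2 = 1 NOR 0 = 0
net7 = net4 OR in0 = 0 OR 1 = 1

net1 = 0  net2 = 0  net7 = 1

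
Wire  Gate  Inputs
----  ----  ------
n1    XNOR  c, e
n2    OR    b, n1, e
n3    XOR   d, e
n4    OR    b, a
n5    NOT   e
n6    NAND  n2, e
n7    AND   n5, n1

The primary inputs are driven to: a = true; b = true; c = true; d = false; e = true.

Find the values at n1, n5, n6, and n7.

n1 = true, n5 = false, n6 = false, n7 = false

n1 = c XNOR e = true XNOR true = true
n2 = b OR n1 OR e = true OR true OR true = true
n5 = NOT e = NOT true = false
n6 = n2 NAND e = true NAND true = false
n7 = n5 AND n1 = false AND true = false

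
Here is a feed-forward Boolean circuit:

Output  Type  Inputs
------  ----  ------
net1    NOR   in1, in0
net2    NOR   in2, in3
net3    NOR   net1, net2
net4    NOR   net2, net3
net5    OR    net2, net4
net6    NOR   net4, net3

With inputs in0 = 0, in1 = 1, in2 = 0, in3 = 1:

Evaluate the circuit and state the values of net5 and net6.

net1 = in1 NOR in0 = 1 NOR 0 = 0
net2 = in2 NOR in3 = 0 NOR 1 = 0
net3 = net1 NOR net2 = 0 NOR 0 = 1
net4 = net2 NOR net3 = 0 NOR 1 = 0
net5 = net2 OR net4 = 0 OR 0 = 0
net6 = net4 NOR net3 = 0 NOR 1 = 0

net5 = 0, net6 = 0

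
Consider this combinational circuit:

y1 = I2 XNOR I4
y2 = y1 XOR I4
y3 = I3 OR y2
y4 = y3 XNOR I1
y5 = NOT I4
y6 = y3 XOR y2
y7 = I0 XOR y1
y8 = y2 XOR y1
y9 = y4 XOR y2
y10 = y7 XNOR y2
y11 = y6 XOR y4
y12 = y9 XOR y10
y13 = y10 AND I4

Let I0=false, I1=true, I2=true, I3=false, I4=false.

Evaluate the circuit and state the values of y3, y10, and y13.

y1 = I2 XNOR I4 = true XNOR false = false
y2 = y1 XOR I4 = false XOR false = false
y3 = I3 OR y2 = false OR false = false
y7 = I0 XOR y1 = false XOR false = false
y10 = y7 XNOR y2 = false XNOR false = true
y13 = y10 AND I4 = true AND false = false

y3 = false, y10 = true, y13 = false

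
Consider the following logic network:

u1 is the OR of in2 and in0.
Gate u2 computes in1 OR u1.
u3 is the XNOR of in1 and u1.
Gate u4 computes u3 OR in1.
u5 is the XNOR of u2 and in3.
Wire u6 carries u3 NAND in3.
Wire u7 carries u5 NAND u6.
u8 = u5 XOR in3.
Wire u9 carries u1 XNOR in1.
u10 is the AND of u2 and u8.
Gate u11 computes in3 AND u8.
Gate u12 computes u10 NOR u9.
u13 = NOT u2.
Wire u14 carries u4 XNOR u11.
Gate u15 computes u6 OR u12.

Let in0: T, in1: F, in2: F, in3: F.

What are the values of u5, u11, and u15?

u1 = in2 OR in0 = F OR T = T
u2 = in1 OR u1 = F OR T = T
u3 = in1 XNOR u1 = F XNOR T = F
u5 = u2 XNOR in3 = T XNOR F = F
u6 = u3 NAND in3 = F NAND F = T
u8 = u5 XOR in3 = F XOR F = F
u9 = u1 XNOR in1 = T XNOR F = F
u10 = u2 AND u8 = T AND F = F
u11 = in3 AND u8 = F AND F = F
u12 = u10 NOR u9 = F NOR F = T
u15 = u6 OR u12 = T OR T = T

u5 = F, u11 = F, u15 = T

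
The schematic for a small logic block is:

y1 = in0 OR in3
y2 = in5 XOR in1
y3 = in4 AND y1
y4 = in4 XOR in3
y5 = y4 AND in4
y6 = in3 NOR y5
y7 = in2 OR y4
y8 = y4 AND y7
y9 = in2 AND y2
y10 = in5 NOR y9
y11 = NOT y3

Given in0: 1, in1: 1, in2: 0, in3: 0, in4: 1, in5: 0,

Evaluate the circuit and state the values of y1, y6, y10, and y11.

y1 = 1, y6 = 0, y10 = 1, y11 = 0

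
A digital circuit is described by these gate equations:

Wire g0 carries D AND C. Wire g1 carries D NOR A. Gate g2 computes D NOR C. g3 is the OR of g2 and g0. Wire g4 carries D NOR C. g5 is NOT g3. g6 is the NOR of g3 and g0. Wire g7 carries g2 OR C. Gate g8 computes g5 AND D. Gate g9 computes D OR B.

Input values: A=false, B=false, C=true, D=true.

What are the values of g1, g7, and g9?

g1 = false; g7 = true; g9 = true

g1 = D NOR A = true NOR false = false
g2 = D NOR C = true NOR true = false
g7 = g2 OR C = false OR true = true
g9 = D OR B = true OR false = true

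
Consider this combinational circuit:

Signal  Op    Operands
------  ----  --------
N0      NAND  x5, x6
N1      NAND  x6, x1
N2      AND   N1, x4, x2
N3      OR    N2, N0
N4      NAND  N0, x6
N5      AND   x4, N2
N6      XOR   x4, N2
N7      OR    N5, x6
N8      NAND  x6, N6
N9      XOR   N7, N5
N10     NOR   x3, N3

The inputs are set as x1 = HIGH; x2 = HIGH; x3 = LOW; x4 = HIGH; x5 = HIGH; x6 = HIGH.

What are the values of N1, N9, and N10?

N0 = x5 NAND x6 = HIGH NAND HIGH = LOW
N1 = x6 NAND x1 = HIGH NAND HIGH = LOW
N2 = N1 AND x4 AND x2 = LOW AND HIGH AND HIGH = LOW
N3 = N2 OR N0 = LOW OR LOW = LOW
N5 = x4 AND N2 = HIGH AND LOW = LOW
N7 = N5 OR x6 = LOW OR HIGH = HIGH
N9 = N7 XOR N5 = HIGH XOR LOW = HIGH
N10 = x3 NOR N3 = LOW NOR LOW = HIGH

N1 = LOW, N9 = HIGH, N10 = HIGH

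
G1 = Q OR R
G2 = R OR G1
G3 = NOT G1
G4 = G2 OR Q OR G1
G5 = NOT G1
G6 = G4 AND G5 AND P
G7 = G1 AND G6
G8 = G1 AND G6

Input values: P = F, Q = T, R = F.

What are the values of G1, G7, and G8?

G1 = Q OR R = T OR F = T
G2 = R OR G1 = F OR T = T
G4 = G2 OR Q OR G1 = T OR T OR T = T
G5 = NOT G1 = NOT T = F
G6 = G4 AND G5 AND P = T AND F AND F = F
G7 = G1 AND G6 = T AND F = F
G8 = G1 AND G6 = T AND F = F

G1 = T, G7 = F, G8 = F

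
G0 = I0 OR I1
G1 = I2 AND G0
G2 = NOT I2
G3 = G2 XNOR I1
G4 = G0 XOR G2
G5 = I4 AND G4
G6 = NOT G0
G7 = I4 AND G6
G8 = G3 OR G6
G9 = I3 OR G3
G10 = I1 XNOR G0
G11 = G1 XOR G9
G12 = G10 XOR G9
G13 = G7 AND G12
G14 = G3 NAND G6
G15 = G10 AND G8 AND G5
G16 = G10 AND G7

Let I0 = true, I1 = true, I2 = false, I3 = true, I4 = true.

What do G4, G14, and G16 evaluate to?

G4 = false, G14 = true, G16 = false

G0 = I0 OR I1 = true OR true = true
G2 = NOT I2 = NOT false = true
G3 = G2 XNOR I1 = true XNOR true = true
G4 = G0 XOR G2 = true XOR true = false
G6 = NOT G0 = NOT true = false
G7 = I4 AND G6 = true AND false = false
G10 = I1 XNOR G0 = true XNOR true = true
G14 = G3 NAND G6 = true NAND false = true
G16 = G10 AND G7 = true AND false = false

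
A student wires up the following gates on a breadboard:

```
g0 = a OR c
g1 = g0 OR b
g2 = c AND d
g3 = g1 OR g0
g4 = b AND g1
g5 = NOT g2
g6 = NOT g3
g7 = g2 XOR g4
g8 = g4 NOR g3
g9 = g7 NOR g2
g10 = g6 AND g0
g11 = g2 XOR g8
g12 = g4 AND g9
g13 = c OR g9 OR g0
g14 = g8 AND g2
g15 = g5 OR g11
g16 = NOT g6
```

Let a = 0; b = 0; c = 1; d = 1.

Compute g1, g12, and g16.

g1 = 1, g12 = 0, g16 = 1

g0 = a OR c = 0 OR 1 = 1
g1 = g0 OR b = 1 OR 0 = 1
g2 = c AND d = 1 AND 1 = 1
g3 = g1 OR g0 = 1 OR 1 = 1
g4 = b AND g1 = 0 AND 1 = 0
g6 = NOT g3 = NOT 1 = 0
g7 = g2 XOR g4 = 1 XOR 0 = 1
g9 = g7 NOR g2 = 1 NOR 1 = 0
g12 = g4 AND g9 = 0 AND 0 = 0
g16 = NOT g6 = NOT 0 = 1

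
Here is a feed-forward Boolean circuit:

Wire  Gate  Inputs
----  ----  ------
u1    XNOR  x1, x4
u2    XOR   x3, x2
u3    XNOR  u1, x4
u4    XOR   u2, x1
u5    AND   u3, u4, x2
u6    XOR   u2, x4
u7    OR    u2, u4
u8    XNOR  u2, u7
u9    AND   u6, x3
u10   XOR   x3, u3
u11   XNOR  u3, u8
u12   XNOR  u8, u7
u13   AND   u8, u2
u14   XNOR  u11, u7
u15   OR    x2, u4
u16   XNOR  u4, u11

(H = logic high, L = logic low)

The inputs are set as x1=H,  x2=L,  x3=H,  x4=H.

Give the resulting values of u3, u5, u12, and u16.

u3 = H, u5 = L, u12 = H, u16 = L

u1 = x1 XNOR x4 = H XNOR H = H
u2 = x3 XOR x2 = H XOR L = H
u3 = u1 XNOR x4 = H XNOR H = H
u4 = u2 XOR x1 = H XOR H = L
u5 = u3 AND u4 AND x2 = H AND L AND L = L
u7 = u2 OR u4 = H OR L = H
u8 = u2 XNOR u7 = H XNOR H = H
u11 = u3 XNOR u8 = H XNOR H = H
u12 = u8 XNOR u7 = H XNOR H = H
u16 = u4 XNOR u11 = L XNOR H = L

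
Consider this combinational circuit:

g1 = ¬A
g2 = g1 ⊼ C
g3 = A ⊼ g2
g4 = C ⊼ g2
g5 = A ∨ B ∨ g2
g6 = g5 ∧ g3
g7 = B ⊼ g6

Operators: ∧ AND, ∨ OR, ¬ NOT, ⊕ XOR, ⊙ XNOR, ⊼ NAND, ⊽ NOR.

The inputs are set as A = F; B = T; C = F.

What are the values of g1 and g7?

g1 = T  g7 = F

g1 = NOT A = NOT F = T
g2 = g1 NAND C = T NAND F = T
g3 = A NAND g2 = F NAND T = T
g5 = A OR B OR g2 = F OR T OR T = T
g6 = g5 AND g3 = T AND T = T
g7 = B NAND g6 = T NAND T = F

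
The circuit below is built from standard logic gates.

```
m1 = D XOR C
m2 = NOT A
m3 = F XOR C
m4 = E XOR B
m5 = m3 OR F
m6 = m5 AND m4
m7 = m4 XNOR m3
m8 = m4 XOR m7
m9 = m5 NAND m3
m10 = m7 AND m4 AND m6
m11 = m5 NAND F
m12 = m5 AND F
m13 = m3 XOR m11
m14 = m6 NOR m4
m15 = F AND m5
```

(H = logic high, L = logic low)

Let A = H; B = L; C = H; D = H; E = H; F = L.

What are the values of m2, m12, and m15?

m2 = L; m12 = L; m15 = L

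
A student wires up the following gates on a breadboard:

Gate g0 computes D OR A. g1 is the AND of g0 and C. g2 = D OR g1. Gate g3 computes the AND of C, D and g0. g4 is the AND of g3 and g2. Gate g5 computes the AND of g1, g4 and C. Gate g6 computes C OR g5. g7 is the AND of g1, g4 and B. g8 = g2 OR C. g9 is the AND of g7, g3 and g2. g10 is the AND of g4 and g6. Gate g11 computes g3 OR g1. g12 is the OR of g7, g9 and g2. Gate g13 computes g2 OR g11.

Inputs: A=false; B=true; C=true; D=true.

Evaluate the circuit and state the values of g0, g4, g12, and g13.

g0 = true, g4 = true, g12 = true, g13 = true

g0 = D OR A = true OR false = true
g1 = g0 AND C = true AND true = true
g2 = D OR g1 = true OR true = true
g3 = C AND D AND g0 = true AND true AND true = true
g4 = g3 AND g2 = true AND true = true
g7 = g1 AND g4 AND B = true AND true AND true = true
g9 = g7 AND g3 AND g2 = true AND true AND true = true
g11 = g3 OR g1 = true OR true = true
g12 = g7 OR g9 OR g2 = true OR true OR true = true
g13 = g2 OR g11 = true OR true = true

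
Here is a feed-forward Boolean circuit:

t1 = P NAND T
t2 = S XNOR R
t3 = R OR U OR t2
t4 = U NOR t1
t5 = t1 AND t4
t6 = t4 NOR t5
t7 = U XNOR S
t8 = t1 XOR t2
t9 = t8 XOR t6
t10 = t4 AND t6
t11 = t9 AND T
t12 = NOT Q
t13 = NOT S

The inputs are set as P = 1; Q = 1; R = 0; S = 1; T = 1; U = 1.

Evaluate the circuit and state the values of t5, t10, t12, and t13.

t5 = 0  t10 = 0  t12 = 0  t13 = 0

t1 = P NAND T = 1 NAND 1 = 0
t4 = U NOR t1 = 1 NOR 0 = 0
t5 = t1 AND t4 = 0 AND 0 = 0
t6 = t4 NOR t5 = 0 NOR 0 = 1
t10 = t4 AND t6 = 0 AND 1 = 0
t12 = NOT Q = NOT 1 = 0
t13 = NOT S = NOT 1 = 0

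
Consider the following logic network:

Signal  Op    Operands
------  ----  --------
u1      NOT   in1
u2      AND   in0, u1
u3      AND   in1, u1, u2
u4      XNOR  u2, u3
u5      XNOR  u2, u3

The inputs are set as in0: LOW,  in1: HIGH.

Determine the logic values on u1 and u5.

u1 = LOW  u5 = HIGH

u1 = NOT in1 = NOT HIGH = LOW
u2 = in0 AND u1 = LOW AND LOW = LOW
u3 = in1 AND u1 AND u2 = HIGH AND LOW AND LOW = LOW
u5 = u2 XNOR u3 = LOW XNOR LOW = HIGH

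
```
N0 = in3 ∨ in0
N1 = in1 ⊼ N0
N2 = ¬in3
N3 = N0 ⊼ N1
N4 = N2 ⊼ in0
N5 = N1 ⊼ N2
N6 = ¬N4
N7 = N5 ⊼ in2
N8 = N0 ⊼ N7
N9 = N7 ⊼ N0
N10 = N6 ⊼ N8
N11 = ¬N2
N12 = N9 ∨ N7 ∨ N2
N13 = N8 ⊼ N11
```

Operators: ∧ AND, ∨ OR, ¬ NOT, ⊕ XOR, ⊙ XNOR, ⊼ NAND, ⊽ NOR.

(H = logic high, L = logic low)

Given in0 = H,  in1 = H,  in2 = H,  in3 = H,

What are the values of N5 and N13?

N0 = in3 OR in0 = H OR H = H
N1 = in1 NAND N0 = H NAND H = L
N2 = NOT in3 = NOT H = L
N5 = N1 NAND N2 = L NAND L = H
N7 = N5 NAND in2 = H NAND H = L
N8 = N0 NAND N7 = H NAND L = H
N11 = NOT N2 = NOT L = H
N13 = N8 NAND N11 = H NAND H = L

N5 = H  N13 = L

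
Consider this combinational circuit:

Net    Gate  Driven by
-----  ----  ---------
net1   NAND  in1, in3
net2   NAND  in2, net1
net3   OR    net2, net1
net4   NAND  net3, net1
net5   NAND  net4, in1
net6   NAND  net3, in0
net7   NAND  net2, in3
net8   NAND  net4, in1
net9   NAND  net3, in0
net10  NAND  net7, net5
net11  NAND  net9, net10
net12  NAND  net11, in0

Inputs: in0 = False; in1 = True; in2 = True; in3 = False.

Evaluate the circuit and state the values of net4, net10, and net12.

net4 = False; net10 = False; net12 = True

net1 = in1 NAND in3 = True NAND False = True
net2 = in2 NAND net1 = True NAND True = False
net3 = net2 OR net1 = False OR True = True
net4 = net3 NAND net1 = True NAND True = False
net5 = net4 NAND in1 = False NAND True = True
net7 = net2 NAND in3 = False NAND False = True
net9 = net3 NAND in0 = True NAND False = True
net10 = net7 NAND net5 = True NAND True = False
net11 = net9 NAND net10 = True NAND False = True
net12 = net11 NAND in0 = True NAND False = True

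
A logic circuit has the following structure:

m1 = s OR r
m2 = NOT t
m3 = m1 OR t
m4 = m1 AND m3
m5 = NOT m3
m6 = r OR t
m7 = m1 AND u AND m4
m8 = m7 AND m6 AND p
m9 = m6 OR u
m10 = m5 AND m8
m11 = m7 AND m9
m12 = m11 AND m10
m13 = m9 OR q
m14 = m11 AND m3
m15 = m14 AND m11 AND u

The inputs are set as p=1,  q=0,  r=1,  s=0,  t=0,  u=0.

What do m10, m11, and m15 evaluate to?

m1 = s OR r = 0 OR 1 = 1
m3 = m1 OR t = 1 OR 0 = 1
m4 = m1 AND m3 = 1 AND 1 = 1
m5 = NOT m3 = NOT 1 = 0
m6 = r OR t = 1 OR 0 = 1
m7 = m1 AND u AND m4 = 1 AND 0 AND 1 = 0
m8 = m7 AND m6 AND p = 0 AND 1 AND 1 = 0
m9 = m6 OR u = 1 OR 0 = 1
m10 = m5 AND m8 = 0 AND 0 = 0
m11 = m7 AND m9 = 0 AND 1 = 0
m14 = m11 AND m3 = 0 AND 1 = 0
m15 = m14 AND m11 AND u = 0 AND 0 AND 0 = 0

m10 = 0  m11 = 0  m15 = 0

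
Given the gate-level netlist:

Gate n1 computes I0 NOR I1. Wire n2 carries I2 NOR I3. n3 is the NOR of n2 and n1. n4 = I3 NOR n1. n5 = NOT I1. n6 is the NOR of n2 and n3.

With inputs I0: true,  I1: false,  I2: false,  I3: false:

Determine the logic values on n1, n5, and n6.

n1 = false  n5 = true  n6 = false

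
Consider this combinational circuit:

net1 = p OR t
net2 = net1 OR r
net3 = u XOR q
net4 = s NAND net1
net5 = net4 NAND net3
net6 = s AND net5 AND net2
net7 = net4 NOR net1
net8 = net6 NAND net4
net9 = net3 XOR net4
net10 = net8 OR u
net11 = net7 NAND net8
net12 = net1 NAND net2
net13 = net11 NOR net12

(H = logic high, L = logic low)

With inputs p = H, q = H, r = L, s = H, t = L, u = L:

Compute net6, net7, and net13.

net6 = H, net7 = L, net13 = L

net1 = p OR t = H OR L = H
net2 = net1 OR r = H OR L = H
net3 = u XOR q = L XOR H = H
net4 = s NAND net1 = H NAND H = L
net5 = net4 NAND net3 = L NAND H = H
net6 = s AND net5 AND net2 = H AND H AND H = H
net7 = net4 NOR net1 = L NOR H = L
net8 = net6 NAND net4 = H NAND L = H
net11 = net7 NAND net8 = L NAND H = H
net12 = net1 NAND net2 = H NAND H = L
net13 = net11 NOR net12 = H NOR L = L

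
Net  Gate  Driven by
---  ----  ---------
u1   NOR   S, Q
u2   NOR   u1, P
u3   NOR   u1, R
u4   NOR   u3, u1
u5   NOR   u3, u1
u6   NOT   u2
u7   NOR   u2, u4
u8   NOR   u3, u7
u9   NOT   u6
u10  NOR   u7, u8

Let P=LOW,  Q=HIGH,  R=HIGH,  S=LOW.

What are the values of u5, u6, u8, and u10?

u5 = HIGH, u6 = LOW, u8 = HIGH, u10 = LOW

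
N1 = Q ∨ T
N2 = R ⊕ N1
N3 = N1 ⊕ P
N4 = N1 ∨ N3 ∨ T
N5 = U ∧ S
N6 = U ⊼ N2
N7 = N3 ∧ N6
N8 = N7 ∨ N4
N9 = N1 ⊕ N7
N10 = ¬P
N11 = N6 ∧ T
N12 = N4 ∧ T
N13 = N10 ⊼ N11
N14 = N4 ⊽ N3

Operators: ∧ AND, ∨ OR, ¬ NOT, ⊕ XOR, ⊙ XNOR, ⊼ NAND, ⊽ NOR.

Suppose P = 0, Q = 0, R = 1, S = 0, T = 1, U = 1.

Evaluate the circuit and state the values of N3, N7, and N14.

N3 = 1; N7 = 1; N14 = 0

N1 = Q OR T = 0 OR 1 = 1
N2 = R XOR N1 = 1 XOR 1 = 0
N3 = N1 XOR P = 1 XOR 0 = 1
N4 = N1 OR N3 OR T = 1 OR 1 OR 1 = 1
N6 = U NAND N2 = 1 NAND 0 = 1
N7 = N3 AND N6 = 1 AND 1 = 1
N14 = N4 NOR N3 = 1 NOR 1 = 0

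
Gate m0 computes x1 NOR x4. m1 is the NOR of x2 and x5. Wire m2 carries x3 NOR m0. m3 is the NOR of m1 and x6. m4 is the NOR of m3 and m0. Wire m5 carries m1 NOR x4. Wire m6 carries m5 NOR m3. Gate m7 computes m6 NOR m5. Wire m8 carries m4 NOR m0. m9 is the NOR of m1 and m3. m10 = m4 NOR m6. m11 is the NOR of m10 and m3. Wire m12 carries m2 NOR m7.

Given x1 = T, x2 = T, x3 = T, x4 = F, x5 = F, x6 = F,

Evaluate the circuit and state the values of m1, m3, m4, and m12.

m0 = x1 NOR x4 = T NOR F = F
m1 = x2 NOR x5 = T NOR F = F
m2 = x3 NOR m0 = T NOR F = F
m3 = m1 NOR x6 = F NOR F = T
m4 = m3 NOR m0 = T NOR F = F
m5 = m1 NOR x4 = F NOR F = T
m6 = m5 NOR m3 = T NOR T = F
m7 = m6 NOR m5 = F NOR T = F
m12 = m2 NOR m7 = F NOR F = T

m1 = F; m3 = T; m4 = F; m12 = T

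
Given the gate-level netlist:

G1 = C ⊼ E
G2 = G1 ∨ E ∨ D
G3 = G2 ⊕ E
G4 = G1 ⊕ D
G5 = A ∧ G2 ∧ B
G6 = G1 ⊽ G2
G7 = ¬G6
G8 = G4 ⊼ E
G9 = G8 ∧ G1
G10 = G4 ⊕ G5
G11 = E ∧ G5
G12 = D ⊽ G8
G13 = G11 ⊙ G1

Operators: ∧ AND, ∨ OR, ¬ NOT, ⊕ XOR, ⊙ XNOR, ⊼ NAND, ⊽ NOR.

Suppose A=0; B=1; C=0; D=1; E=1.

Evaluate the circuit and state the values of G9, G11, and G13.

G1 = C NAND E = 0 NAND 1 = 1
G2 = G1 OR E OR D = 1 OR 1 OR 1 = 1
G4 = G1 XOR D = 1 XOR 1 = 0
G5 = A AND G2 AND B = 0 AND 1 AND 1 = 0
G8 = G4 NAND E = 0 NAND 1 = 1
G9 = G8 AND G1 = 1 AND 1 = 1
G11 = E AND G5 = 1 AND 0 = 0
G13 = G11 XNOR G1 = 0 XNOR 1 = 0

G9 = 1  G11 = 0  G13 = 0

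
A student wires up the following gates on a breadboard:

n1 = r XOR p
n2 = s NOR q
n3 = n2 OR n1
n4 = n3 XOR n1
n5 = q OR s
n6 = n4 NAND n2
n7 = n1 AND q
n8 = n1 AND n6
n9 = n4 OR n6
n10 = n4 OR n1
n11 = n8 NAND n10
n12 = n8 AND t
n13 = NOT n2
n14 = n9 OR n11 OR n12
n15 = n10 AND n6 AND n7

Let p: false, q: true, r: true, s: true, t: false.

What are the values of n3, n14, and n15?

n3 = true; n14 = true; n15 = true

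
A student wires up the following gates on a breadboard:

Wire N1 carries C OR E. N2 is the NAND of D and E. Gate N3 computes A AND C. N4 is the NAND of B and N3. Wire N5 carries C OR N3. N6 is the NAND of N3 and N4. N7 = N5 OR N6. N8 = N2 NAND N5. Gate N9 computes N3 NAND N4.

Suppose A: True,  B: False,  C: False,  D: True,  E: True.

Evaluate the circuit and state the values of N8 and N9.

N2 = D NAND E = True NAND True = False
N3 = A AND C = True AND False = False
N4 = B NAND N3 = False NAND False = True
N5 = C OR N3 = False OR False = False
N8 = N2 NAND N5 = False NAND False = True
N9 = N3 NAND N4 = False NAND True = True

N8 = True  N9 = True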